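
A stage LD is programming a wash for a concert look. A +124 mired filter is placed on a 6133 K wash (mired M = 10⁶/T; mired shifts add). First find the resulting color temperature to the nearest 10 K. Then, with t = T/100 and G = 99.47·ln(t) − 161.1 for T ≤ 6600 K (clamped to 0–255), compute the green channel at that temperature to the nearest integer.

M_in = 10⁶/6133 = 163.05; M_out = 163.05 + (+124) = 287.05.
T_out = 10⁶/287.05 = 3483.7 K → 3480 K; t = 34.8.
G = 99.47·ln 34.8 − 161.1 = 99.47·3.5496 − 161.1 = 191.980.
Rounded: 192.

192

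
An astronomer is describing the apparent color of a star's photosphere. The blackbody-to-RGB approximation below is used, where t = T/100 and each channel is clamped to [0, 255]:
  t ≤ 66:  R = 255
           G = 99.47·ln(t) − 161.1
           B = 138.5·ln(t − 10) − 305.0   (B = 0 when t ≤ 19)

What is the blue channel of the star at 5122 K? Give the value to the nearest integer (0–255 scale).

210

t = 5122/100 = 51.22; the t ≤ 66 branch applies.
B = 138.5·ln(51.22 − 10) − 305.0 = 138.5·ln 41.22 − 305.0 = 138.5·3.7189 − 305.0 = 210.071.
Rounded: 210.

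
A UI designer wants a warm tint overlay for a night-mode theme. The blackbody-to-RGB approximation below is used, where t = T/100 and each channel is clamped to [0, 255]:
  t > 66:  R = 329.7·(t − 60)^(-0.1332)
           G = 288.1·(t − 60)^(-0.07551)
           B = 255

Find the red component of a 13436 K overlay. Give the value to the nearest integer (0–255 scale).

186

t = 13436/100 = 134.36; the t > 66 branch applies.
R = 329.7·(134.36 − 60)^(-0.1332) = 329.7·74.36^(-0.1332) = 329.7·0.56330 = 185.719.
Rounded: 186.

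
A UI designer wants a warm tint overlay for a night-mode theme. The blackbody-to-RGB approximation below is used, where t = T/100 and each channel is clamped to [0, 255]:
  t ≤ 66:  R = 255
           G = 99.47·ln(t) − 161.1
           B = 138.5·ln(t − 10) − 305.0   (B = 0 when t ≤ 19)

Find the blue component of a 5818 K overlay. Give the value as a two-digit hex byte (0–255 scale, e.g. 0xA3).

t = 5818/100 = 58.18; the t ≤ 66 branch applies.
B = 138.5·ln(58.18 − 10) − 305.0 = 138.5·ln 48.18 − 305.0 = 138.5·3.8749 − 305.0 = 231.680.
Rounded: 232; in hex, 0xE8.

0xE8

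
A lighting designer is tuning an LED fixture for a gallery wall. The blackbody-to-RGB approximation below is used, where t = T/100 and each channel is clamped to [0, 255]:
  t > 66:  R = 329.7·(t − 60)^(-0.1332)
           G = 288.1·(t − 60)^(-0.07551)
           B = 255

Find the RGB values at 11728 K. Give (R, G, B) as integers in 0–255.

(192, 212, 255)

t = 11728/100 = 117.28; the t > 66 branch applies.
R = 329.7·(117.28 − 60)^(-0.1332) = 329.7·57.28^(-0.1332) = 329.7·0.58322 = 192.288.
G = 288.1·(117.28 − 60)^(-0.07551) = 288.1·57.28^(-0.07551) = 288.1·0.73664 = 212.225.
B = 255 by definition for t > 66.
Rounded: (192, 212, 255).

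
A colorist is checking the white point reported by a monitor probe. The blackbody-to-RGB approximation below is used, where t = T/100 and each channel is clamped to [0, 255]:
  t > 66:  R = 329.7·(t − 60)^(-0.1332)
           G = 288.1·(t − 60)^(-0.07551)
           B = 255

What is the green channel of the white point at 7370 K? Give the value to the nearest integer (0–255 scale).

236

t = 7370/100 = 73.7; the t > 66 branch applies.
G = 288.1·(73.7 − 60)^(-0.07551) = 288.1·13.7^(-0.07551) = 288.1·0.82067 = 236.434.
Rounded: 236.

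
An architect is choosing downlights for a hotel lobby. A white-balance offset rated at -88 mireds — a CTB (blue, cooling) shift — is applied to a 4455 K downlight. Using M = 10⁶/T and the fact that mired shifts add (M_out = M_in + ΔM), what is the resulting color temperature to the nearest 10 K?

7330 K

M_in = 10⁶/4455 = 224.47 mireds.
M_out = 224.47 + (-88) = 136.47 mireds.
T_out = 10⁶/136.47 = 7327.8 K → 7330 K.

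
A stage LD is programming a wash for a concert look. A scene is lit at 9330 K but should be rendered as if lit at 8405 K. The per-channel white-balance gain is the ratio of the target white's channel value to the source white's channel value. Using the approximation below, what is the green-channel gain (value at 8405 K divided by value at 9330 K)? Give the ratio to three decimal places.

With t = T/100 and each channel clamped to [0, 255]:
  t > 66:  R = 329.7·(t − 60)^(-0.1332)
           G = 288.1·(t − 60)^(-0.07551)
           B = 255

At 9330 K (t = 93.3):
  G = 288.1·(93.3 − 60)^(-0.07551) = 288.1·33.3^(-0.07551) = 288.1·0.76743 = 221.097.
At 8405 K (t = 84.05):
  G = 288.1·(84.05 − 60)^(-0.07551) = 288.1·24.05^(-0.07551) = 288.1·0.78652 = 226.598.
Gain = 226.598 / 221.097 = 1.0249 → 1.025.

1.025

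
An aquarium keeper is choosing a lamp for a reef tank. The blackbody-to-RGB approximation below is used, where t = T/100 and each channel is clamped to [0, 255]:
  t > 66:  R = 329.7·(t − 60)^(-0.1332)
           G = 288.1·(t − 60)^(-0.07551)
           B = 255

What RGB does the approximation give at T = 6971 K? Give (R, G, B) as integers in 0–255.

t = 6971/100 = 69.71; the t > 66 branch applies.
R = 329.7·(69.71 − 60)^(-0.1332) = 329.7·9.71^(-0.1332) = 329.7·0.73876 = 243.569.
G = 288.1·(69.71 − 60)^(-0.07551) = 288.1·9.71^(-0.07551) = 288.1·0.84228 = 242.660.
B = 255 by definition for t > 66.
Rounded: (244, 243, 255).

(244, 243, 255)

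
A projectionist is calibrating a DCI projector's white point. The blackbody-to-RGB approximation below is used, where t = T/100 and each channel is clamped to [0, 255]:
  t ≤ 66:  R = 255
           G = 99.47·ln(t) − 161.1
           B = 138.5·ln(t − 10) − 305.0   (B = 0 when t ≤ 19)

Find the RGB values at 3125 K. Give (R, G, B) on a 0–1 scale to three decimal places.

(1.000, 0.711, 0.464)

t = 3125/100 = 31.25; the t ≤ 66 branch applies.
R = 255 by definition for t ≤ 66.
G = 99.47·ln 31.25 − 161.1 = 99.47·3.4420 − 161.1 = 181.278.
B = 138.5·ln(31.25 − 10) − 305.0 = 138.5·ln 21.25 − 305.0 = 138.5·3.0564 − 305.0 = 118.305.
Dividing each by 255: (1.0000, 0.7109, 0.4639) → (1.000, 0.711, 0.464).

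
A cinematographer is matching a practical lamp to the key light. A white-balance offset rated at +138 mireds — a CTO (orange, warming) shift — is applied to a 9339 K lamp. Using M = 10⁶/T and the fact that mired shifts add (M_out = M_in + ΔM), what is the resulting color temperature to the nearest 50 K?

M_in = 10⁶/9339 = 107.08 mireds.
M_out = 107.08 + (+138) = 245.08 mireds.
T_out = 10⁶/245.08 = 4080.3 K → 4100 K.

4100 K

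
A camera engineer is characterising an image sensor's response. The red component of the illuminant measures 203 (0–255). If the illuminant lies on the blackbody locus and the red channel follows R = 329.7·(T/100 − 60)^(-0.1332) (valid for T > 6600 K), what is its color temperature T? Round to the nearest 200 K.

9800 K

(t − 60)^(-0.1332) = 203/329.7 = 0.61571.
t − 60 = 0.61571^(1/-0.1332) = 0.61571^(-7.508) = 38.129, so t = 98.129.
T = 100·t = 9813 K → 9800 K to the nearest 200 K.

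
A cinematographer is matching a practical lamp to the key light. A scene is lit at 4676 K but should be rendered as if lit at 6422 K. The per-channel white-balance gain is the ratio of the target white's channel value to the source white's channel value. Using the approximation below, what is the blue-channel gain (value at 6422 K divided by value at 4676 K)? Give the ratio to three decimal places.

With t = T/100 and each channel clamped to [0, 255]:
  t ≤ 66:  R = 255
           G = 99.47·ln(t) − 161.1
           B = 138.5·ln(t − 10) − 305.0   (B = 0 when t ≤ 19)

1.277

At 4676 K (t = 46.76):
  B = 138.5·ln(46.76 − 10) − 305.0 = 138.5·ln 36.76 − 305.0 = 138.5·3.6044 − 305.0 = 194.211.
At 6422 K (t = 64.22):
  B = 138.5·ln(64.22 − 10) − 305.0 = 138.5·ln 54.22 − 305.0 = 138.5·3.9930 − 305.0 = 248.037.
Gain = 248.037 / 194.211 = 1.2772 → 1.277.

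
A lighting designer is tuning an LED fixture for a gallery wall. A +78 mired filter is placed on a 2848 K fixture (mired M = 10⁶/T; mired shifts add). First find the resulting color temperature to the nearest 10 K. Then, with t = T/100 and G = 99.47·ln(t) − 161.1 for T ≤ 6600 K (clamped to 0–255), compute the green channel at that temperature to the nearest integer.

M_in = 10⁶/2848 = 351.12; M_out = 351.12 + (+78) = 429.12.
T_out = 10⁶/429.12 = 2330.3 K → 2330 K; t = 23.3.
G = 99.47·ln 23.3 − 161.1 = 99.47·3.1485 − 161.1 = 152.077.
Rounded: 152.

152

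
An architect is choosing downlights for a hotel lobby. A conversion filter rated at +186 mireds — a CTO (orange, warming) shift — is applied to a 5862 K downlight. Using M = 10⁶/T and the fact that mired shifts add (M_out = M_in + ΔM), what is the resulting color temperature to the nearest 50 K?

M_in = 10⁶/5862 = 170.59 mireds.
M_out = 170.59 + (+186) = 356.59 mireds.
T_out = 10⁶/356.59 = 2804.3 K → 2800 K.

2800 K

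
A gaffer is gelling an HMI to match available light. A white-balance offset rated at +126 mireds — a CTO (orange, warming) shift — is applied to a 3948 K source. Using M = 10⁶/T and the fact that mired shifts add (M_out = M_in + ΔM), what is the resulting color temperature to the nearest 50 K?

2650 K

M_in = 10⁶/3948 = 253.29 mireds.
M_out = 253.29 + (+126) = 379.29 mireds.
T_out = 10⁶/379.29 = 2636.5 K → 2650 K.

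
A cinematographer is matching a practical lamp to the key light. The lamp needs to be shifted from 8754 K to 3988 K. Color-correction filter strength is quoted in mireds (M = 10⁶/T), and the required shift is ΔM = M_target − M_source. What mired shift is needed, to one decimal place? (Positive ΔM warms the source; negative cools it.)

+136.5 mireds

M_source = 10⁶/8754 = 114.233; M_target = 10⁶/3988 = 250.752.
ΔM = 250.752 − 114.233 = 136.519 → +136.5 mireds, a warming shift.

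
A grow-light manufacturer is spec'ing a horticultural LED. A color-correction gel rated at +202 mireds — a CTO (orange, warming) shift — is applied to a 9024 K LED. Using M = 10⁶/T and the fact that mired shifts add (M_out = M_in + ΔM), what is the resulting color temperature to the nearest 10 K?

3200 K

M_in = 10⁶/9024 = 110.82 mireds.
M_out = 110.82 + (+202) = 312.82 mireds.
T_out = 10⁶/312.82 = 3196.8 K → 3200 K.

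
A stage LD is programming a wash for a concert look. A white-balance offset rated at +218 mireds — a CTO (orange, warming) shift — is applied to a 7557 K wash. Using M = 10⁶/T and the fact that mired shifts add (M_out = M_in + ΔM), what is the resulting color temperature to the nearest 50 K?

2850 K

M_in = 10⁶/7557 = 132.33 mireds.
M_out = 132.33 + (+218) = 350.33 mireds.
T_out = 10⁶/350.33 = 2854.5 K → 2850 K.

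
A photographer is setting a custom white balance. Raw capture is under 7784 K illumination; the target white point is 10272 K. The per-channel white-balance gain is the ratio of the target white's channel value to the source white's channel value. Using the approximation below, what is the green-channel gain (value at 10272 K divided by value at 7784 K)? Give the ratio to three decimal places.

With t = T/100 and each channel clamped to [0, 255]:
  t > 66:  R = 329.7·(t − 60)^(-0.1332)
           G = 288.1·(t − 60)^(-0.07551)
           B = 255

At 7784 K (t = 77.84):
  G = 288.1·(77.84 − 60)^(-0.07551) = 288.1·17.84^(-0.07551) = 288.1·0.80447 = 231.766.
At 10272 K (t = 102.72):
  G = 288.1·(102.72 − 60)^(-0.07551) = 288.1·42.72^(-0.07551) = 288.1·0.75313 = 216.977.
Gain = 216.977 / 231.766 = 0.9362 → 0.936.

0.936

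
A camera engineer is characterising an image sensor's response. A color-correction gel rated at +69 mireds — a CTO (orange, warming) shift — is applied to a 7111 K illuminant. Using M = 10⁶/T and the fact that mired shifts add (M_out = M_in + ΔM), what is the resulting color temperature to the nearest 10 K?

M_in = 10⁶/7111 = 140.63 mireds.
M_out = 140.63 + (+69) = 209.63 mireds.
T_out = 10⁶/209.63 = 4770.4 K → 4770 K.

4770 K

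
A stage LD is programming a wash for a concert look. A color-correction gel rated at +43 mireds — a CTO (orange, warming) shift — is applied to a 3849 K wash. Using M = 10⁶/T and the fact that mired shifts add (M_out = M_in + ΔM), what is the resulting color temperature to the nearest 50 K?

M_in = 10⁶/3849 = 259.81 mireds.
M_out = 259.81 + (+43) = 302.81 mireds.
T_out = 10⁶/302.81 = 3302.4 K → 3300 K.

3300 K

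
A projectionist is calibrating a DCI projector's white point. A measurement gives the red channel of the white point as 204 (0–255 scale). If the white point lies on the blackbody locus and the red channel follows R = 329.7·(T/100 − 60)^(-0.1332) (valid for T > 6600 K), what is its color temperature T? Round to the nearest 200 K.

(t − 60)^(-0.1332) = 204/329.7 = 0.61874.
t − 60 = 0.61874^(1/-0.1332) = 0.61874^(-7.508) = 36.748, so t = 96.748.
T = 100·t = 9675 K → 9600 K to the nearest 200 K.

9600 K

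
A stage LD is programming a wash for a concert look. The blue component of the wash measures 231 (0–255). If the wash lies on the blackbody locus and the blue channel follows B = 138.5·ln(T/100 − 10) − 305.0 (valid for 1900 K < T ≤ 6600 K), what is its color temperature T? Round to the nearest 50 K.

5800 K

ln(t − 10) = (231 + 305.0) / 138.5 = 3.8700.
t − 10 = e^3.8700 = 47.944, so t = 57.944.
T = 100·t = 5794 K → 5800 K to the nearest 50 K.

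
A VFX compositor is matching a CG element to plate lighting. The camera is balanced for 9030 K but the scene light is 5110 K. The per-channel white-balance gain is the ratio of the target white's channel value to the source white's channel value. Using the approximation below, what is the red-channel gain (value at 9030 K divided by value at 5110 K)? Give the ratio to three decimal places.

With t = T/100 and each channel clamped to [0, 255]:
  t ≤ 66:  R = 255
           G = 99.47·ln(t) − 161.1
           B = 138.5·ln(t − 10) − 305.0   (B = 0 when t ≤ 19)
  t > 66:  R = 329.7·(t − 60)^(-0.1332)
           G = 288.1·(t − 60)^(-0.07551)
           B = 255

0.821

At 5110 K (t = 51.1):
  R = 255 by definition for t ≤ 66.
At 9030 K (t = 90.3):
  R = 329.7·(90.3 − 60)^(-0.1332) = 329.7·30.3^(-0.1332) = 329.7·0.63485 = 209.310.
Gain = 209.310 / 255.000 = 0.8208 → 0.821.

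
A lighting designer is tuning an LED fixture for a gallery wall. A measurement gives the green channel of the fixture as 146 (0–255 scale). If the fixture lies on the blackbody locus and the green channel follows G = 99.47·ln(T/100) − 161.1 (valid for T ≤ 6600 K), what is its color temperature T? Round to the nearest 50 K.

2200 K

ln t = (146 + 161.1) / 99.47 = 3.0874.
t = e^3.0874 = 21.919.
T = 100·t = 2192 K → 2200 K to the nearest 50 K.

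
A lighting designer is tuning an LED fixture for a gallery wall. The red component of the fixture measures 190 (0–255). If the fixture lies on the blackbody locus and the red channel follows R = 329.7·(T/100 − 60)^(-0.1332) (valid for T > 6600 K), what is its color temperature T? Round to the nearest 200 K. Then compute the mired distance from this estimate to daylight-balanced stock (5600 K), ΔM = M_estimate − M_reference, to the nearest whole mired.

(t − 60)^(-0.1332) = 190/329.7 = 0.57628.
t − 60 = 0.57628^(1/-0.1332) = 0.57628^(-7.508) = 62.667, so t = 122.667.
T = 100·t = 12267 K → 12200 K to the nearest 200 K.
M_estimate = 10⁶/12200 = 81.97; M_reference = 10⁶/5600 = 178.57.
ΔM = 81.97 − 178.57 = -96.60 → -97 mireds.

-97 mireds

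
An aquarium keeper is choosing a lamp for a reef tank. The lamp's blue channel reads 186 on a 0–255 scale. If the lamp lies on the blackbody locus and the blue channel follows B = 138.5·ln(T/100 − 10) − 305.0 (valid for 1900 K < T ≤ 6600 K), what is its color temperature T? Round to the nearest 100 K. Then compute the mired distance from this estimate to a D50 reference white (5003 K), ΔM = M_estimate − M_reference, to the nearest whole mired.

+22 mireds

ln(t − 10) = (186 + 305.0) / 138.5 = 3.5451.
t − 10 = e^3.5451 = 34.644, so t = 44.644.
T = 100·t = 4464 K → 4500 K to the nearest 100 K.
M_estimate = 10⁶/4500 = 222.22; M_reference = 10⁶/5003 = 199.88.
ΔM = 222.22 − 199.88 = 22.34 → +22 mireds.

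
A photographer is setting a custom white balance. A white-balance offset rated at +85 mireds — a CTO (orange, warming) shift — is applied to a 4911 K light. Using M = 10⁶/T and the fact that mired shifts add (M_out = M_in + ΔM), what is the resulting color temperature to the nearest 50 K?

M_in = 10⁶/4911 = 203.62 mireds.
M_out = 203.62 + (+85) = 288.62 mireds.
T_out = 10⁶/288.62 = 3464.7 K → 3450 K.

3450 K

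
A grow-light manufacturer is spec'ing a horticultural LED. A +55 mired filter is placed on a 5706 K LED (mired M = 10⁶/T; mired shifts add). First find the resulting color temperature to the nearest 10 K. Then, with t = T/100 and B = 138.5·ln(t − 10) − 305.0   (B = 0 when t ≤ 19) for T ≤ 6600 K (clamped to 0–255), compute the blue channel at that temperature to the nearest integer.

M_in = 10⁶/5706 = 175.25; M_out = 175.25 + (+55) = 230.25.
T_out = 10⁶/230.25 = 4343.0 K → 4340 K; t = 43.4.
B = 138.5·ln(43.4 − 10) − 305.0 = 138.5·ln 33.4 − 305.0 = 138.5·3.5086 − 305.0 = 180.935.
Rounded: 181.

181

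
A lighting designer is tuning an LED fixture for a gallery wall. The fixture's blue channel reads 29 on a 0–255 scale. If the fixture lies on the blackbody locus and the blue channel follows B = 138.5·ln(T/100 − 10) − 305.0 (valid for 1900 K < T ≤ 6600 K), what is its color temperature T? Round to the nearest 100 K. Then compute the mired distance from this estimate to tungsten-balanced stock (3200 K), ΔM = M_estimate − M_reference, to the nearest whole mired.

ln(t − 10) = (29 + 305.0) / 138.5 = 2.4116.
t − 10 = e^2.4116 = 11.151, so t = 21.151.
T = 100·t = 2115 K → 2100 K to the nearest 100 K.
M_estimate = 10⁶/2100 = 476.19; M_reference = 10⁶/3200 = 312.50.
ΔM = 476.19 − 312.50 = 163.69 → +164 mireds.

+164 mireds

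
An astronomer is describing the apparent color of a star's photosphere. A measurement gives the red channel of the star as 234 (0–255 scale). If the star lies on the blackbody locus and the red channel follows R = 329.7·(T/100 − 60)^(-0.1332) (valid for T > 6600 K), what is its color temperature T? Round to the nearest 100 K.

(t − 60)^(-0.1332) = 234/329.7 = 0.70974.
t − 60 = 0.70974^(1/-0.1332) = 0.70974^(-7.508) = 13.119, so t = 73.119.
T = 100·t = 7312 K → 7300 K to the nearest 100 K.

7300 K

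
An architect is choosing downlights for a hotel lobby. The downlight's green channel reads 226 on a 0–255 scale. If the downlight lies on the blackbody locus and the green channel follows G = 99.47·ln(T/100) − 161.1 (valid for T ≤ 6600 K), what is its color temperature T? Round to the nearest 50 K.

4900 K

ln t = (226 + 161.1) / 99.47 = 3.8916.
t = e^3.8916 = 48.990.
T = 100·t = 4899 K → 4900 K to the nearest 50 K.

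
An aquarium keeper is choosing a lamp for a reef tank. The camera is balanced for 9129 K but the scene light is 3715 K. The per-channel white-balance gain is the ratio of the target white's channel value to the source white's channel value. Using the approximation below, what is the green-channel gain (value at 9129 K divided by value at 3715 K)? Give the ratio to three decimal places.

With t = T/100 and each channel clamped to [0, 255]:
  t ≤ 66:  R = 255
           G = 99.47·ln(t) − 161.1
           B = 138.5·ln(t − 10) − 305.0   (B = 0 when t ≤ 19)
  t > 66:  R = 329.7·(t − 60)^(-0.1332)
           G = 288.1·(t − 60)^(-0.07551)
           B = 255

1.119

At 3715 K (t = 37.15):
  G = 99.47·ln 37.15 − 161.1 = 99.47·3.6150 − 161.1 = 198.480.
At 9129 K (t = 91.29):
  G = 288.1·(91.29 − 60)^(-0.07551) = 288.1·31.29^(-0.07551) = 288.1·0.77105 = 222.139.
Gain = 222.139 / 198.480 = 1.1192 → 1.119.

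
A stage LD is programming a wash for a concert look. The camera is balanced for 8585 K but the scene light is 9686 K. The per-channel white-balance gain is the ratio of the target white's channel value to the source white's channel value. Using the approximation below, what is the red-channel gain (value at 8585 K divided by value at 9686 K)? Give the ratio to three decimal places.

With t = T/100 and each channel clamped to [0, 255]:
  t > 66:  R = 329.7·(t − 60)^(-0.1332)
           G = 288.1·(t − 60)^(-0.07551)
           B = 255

1.048

At 9686 K (t = 96.86):
  R = 329.7·(96.86 − 60)^(-0.1332) = 329.7·36.86^(-0.1332) = 329.7·0.61849 = 203.917.
At 8585 K (t = 85.85):
  R = 329.7·(85.85 − 60)^(-0.1332) = 329.7·25.85^(-0.1332) = 329.7·0.64843 = 213.786.
Gain = 213.786 / 203.917 = 1.0484 → 1.048.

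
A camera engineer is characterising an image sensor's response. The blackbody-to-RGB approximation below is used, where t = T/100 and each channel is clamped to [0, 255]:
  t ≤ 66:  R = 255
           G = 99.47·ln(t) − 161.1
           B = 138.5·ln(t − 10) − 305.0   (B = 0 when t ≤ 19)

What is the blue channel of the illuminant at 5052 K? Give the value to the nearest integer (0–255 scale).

t = 5052/100 = 50.52; the t ≤ 66 branch applies.
B = 138.5·ln(50.52 − 10) − 305.0 = 138.5·ln 40.52 − 305.0 = 138.5·3.7018 − 305.0 = 207.699.
Rounded: 208.

208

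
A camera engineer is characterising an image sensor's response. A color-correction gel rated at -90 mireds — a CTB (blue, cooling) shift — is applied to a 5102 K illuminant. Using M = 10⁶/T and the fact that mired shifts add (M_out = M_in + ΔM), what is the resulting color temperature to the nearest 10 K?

M_in = 10⁶/5102 = 196.00 mireds.
M_out = 196.00 + (-90) = 106.00 mireds.
T_out = 10⁶/106.00 = 9433.8 K → 9430 K.

9430 K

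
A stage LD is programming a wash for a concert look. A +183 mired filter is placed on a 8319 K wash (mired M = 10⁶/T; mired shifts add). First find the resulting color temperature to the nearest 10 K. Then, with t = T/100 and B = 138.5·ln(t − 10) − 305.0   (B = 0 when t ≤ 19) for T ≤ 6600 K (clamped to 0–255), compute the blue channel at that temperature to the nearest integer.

129

M_in = 10⁶/8319 = 120.21; M_out = 120.21 + (+183) = 303.21.
T_out = 10⁶/303.21 = 3298.1 K → 3300 K; t = 33.
B = 138.5·ln(33 − 10) − 305.0 = 138.5·ln 23 − 305.0 = 138.5·3.1355 − 305.0 = 129.266.
Rounded: 129.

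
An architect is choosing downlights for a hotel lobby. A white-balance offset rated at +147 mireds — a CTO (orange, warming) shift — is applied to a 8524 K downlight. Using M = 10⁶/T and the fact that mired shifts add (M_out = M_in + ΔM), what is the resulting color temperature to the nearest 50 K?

M_in = 10⁶/8524 = 117.32 mireds.
M_out = 117.32 + (+147) = 264.32 mireds.
T_out = 10⁶/264.32 = 3783.4 K → 3800 K.

3800 K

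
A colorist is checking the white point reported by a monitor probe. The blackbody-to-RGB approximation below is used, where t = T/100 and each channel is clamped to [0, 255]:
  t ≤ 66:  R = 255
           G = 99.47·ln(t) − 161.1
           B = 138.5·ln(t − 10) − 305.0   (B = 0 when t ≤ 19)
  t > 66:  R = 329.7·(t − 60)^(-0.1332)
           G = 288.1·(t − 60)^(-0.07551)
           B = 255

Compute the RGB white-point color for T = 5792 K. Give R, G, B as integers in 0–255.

t = 5792/100 = 57.92; the t ≤ 66 branch applies.
R = 255 by definition for t ≤ 66.
G = 99.47·ln 57.92 − 161.1 = 99.47·4.0591 − 161.1 = 242.655.
B = 138.5·ln(57.92 − 10) − 305.0 = 138.5·ln 47.92 − 305.0 = 138.5·3.8695 − 305.0 = 230.930.
Rounded: (255, 243, 231).

R=255, G=243, B=231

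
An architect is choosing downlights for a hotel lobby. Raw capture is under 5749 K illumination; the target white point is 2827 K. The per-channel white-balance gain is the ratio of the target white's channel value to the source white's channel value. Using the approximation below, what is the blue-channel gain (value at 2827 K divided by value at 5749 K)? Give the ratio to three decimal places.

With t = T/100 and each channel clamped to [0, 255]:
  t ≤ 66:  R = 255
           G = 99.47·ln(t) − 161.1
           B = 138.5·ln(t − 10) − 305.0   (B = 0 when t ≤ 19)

At 5749 K (t = 57.49):
  B = 138.5·ln(57.49 − 10) − 305.0 = 138.5·ln 47.49 − 305.0 = 138.5·3.8605 − 305.0 = 229.682.
At 2827 K (t = 28.27):
  B = 138.5·ln(28.27 − 10) − 305.0 = 138.5·ln 18.27 − 305.0 = 138.5·2.9053 − 305.0 = 97.379.
Gain = 97.379 / 229.682 = 0.4240 → 0.424.

0.424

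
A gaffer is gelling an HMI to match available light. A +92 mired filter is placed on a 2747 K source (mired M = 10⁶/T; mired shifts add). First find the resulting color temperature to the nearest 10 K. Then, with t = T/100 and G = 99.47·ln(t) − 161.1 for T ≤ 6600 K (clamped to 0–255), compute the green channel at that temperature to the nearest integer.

146

M_in = 10⁶/2747 = 364.03; M_out = 364.03 + (+92) = 456.03.
T_out = 10⁶/456.03 = 2192.8 K → 2190 K; t = 21.9.
G = 99.47·ln 21.9 − 161.1 = 99.47·3.0865 − 161.1 = 145.913.
Rounded: 146.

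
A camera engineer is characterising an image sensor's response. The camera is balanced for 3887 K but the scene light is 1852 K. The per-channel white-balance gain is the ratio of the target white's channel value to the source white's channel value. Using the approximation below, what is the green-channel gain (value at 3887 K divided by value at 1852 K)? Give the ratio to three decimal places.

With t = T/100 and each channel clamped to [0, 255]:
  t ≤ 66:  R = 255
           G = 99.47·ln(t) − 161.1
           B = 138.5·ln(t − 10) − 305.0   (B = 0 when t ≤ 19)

At 1852 K (t = 18.52):
  G = 99.47·ln 18.52 − 161.1 = 99.47·2.9189 − 161.1 = 129.238.
At 3887 K (t = 38.87):
  G = 99.47·ln 38.87 − 161.1 = 99.47·3.6602 − 161.1 = 202.982.
Gain = 202.982 / 129.238 = 1.5706 → 1.571.

1.571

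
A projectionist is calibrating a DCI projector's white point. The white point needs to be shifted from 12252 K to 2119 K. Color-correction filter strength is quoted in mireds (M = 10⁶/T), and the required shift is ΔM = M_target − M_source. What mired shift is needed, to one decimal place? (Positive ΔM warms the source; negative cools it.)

M_source = 10⁶/12252 = 81.619; M_target = 10⁶/2119 = 471.921.
ΔM = 471.921 − 81.619 = 390.301 → +390.3 mireds, a warming shift.

+390.3 mireds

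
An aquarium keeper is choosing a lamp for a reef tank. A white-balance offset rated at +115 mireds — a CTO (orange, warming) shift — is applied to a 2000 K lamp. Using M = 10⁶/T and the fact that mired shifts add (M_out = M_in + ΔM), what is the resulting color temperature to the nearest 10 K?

1630 K

M_in = 10⁶/2000 = 500.00 mireds.
M_out = 500.00 + (+115) = 615.00 mireds.
T_out = 10⁶/615.00 = 1626.0 K → 1630 K.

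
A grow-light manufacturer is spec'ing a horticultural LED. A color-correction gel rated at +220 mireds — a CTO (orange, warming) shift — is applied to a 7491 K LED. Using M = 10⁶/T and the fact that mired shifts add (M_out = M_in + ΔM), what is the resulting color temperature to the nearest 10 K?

2830 K

M_in = 10⁶/7491 = 133.49 mireds.
M_out = 133.49 + (+220) = 353.49 mireds.
T_out = 10⁶/353.49 = 2828.9 K → 2830 K.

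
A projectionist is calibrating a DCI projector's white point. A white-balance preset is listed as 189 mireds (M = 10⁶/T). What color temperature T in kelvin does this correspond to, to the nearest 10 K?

5290 K

T = 10⁶ / 189 = 5291.01 K → 5290 K.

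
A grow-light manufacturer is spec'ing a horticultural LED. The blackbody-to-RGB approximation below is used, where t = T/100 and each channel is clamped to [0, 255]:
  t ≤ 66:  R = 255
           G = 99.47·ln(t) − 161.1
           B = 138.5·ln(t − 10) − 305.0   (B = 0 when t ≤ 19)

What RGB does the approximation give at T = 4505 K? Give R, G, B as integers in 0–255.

t = 4505/100 = 45.05; the t ≤ 66 branch applies.
R = 255 by definition for t ≤ 66.
G = 99.47·ln 45.05 − 161.1 = 99.47·3.8078 − 161.1 = 217.659.
B = 138.5·ln(45.05 − 10) − 305.0 = 138.5·ln 35.05 − 305.0 = 138.5·3.5568 − 305.0 = 187.613.
Rounded: (255, 218, 188).

R=255, G=218, B=188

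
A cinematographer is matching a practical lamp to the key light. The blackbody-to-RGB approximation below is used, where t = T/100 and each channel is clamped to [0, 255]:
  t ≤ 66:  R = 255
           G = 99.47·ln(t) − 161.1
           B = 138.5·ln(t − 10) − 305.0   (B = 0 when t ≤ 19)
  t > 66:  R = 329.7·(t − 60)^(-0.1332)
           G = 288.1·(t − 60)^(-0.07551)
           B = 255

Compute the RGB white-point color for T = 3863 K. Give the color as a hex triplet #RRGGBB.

#FFCAA0

t = 3863/100 = 38.63; the t ≤ 66 branch applies.
R = 255 by definition for t ≤ 66.
G = 99.47·ln 38.63 − 161.1 = 99.47·3.6540 − 161.1 = 202.366.
B = 138.5·ln(38.63 − 10) − 305.0 = 138.5·ln 28.63 − 305.0 = 138.5·3.3545 − 305.0 = 159.592.
Rounded: (255, 202, 160).
In hex: #FFCAA0.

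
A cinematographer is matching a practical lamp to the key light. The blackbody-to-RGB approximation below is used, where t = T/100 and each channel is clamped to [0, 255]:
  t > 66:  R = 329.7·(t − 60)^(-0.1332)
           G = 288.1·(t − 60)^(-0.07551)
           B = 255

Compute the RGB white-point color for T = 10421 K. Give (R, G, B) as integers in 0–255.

(199, 216, 255)

t = 10421/100 = 104.21; the t > 66 branch applies.
R = 329.7·(104.21 − 60)^(-0.1332) = 329.7·44.21^(-0.1332) = 329.7·0.60369 = 199.038.
G = 288.1·(104.21 − 60)^(-0.07551) = 288.1·44.21^(-0.07551) = 288.1·0.75118 = 216.416.
B = 255 by definition for t > 66.
Rounded: (199, 216, 255).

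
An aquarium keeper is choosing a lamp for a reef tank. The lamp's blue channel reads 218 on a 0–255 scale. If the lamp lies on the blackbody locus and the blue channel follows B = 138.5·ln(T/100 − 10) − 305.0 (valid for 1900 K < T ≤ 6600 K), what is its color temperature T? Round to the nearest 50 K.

5350 K

ln(t − 10) = (218 + 305.0) / 138.5 = 3.7762.
t − 10 = e^3.7762 = 43.649, so t = 53.649.
T = 100·t = 5365 K → 5350 K to the nearest 50 K.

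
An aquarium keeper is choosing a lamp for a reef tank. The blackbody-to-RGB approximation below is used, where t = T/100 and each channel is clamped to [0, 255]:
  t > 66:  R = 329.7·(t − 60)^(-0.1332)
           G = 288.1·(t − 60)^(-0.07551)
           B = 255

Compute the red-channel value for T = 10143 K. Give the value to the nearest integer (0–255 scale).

t = 10143/100 = 101.43; the t > 66 branch applies.
R = 329.7·(101.43 − 60)^(-0.1332) = 329.7·41.43^(-0.1332) = 329.7·0.60894 = 200.767.
Rounded: 201.

201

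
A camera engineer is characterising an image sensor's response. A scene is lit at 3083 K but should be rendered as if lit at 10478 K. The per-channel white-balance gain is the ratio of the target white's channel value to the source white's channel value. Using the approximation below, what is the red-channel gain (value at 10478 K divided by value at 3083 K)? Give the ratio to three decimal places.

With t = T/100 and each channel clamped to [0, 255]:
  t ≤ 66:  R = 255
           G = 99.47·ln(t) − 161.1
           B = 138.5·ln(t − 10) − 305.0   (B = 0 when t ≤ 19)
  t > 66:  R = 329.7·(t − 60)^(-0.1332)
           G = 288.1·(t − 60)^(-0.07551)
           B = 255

At 3083 K (t = 30.83):
  R = 255 by definition for t ≤ 66.
At 10478 K (t = 104.78):
  R = 329.7·(104.78 − 60)^(-0.1332) = 329.7·44.78^(-0.1332) = 329.7·0.60266 = 198.698.
Gain = 198.698 / 255.000 = 0.7792 → 0.779.

0.779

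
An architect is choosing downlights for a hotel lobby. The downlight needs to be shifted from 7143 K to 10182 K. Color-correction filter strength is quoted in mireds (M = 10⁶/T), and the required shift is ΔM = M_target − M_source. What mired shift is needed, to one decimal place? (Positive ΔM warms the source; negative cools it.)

M_source = 10⁶/7143 = 139.997; M_target = 10⁶/10182 = 98.213.
ΔM = 98.213 − 139.997 = -41.785 → -41.8 mireds, a cooling shift.

-41.8 mireds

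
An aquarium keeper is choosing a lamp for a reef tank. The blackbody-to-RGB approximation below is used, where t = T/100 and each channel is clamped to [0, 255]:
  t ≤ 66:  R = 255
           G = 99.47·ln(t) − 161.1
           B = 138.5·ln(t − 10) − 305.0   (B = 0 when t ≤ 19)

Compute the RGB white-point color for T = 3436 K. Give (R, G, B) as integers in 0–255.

(255, 191, 137)

t = 3436/100 = 34.36; the t ≤ 66 branch applies.
R = 255 by definition for t ≤ 66.
G = 99.47·ln 34.36 − 161.1 = 99.47·3.5369 − 161.1 = 190.715.
B = 138.5·ln(34.36 − 10) − 305.0 = 138.5·ln 24.36 − 305.0 = 138.5·3.1929 − 305.0 = 137.223.
Rounded: (255, 191, 137).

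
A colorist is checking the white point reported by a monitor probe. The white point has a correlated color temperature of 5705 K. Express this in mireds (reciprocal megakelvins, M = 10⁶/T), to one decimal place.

175.3 mireds

M = 10⁶ / 5705 = 175.285 → 175.3 mireds.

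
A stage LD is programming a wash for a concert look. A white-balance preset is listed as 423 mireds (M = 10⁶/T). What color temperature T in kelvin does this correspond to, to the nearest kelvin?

T = 10⁶ / 423 = 2364.07 K → 2364 K.

2364 K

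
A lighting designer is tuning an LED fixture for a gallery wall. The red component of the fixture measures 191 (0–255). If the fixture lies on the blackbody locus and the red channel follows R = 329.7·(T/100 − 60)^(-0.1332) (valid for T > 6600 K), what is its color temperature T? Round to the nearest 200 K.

12000 K

(t − 60)^(-0.1332) = 191/329.7 = 0.57931.
t − 60 = 0.57931^(1/-0.1332) = 0.57931^(-7.508) = 60.245, so t = 120.245.
T = 100·t = 12025 K → 12000 K to the nearest 200 K.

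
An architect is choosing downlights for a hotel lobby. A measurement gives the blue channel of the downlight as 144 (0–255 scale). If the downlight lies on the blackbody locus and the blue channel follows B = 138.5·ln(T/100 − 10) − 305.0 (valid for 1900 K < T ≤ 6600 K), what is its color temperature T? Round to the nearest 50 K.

3550 K

ln(t − 10) = (144 + 305.0) / 138.5 = 3.2419.
t − 10 = e^3.2419 = 25.582, so t = 35.582.
T = 100·t = 3558 K → 3550 K to the nearest 50 K.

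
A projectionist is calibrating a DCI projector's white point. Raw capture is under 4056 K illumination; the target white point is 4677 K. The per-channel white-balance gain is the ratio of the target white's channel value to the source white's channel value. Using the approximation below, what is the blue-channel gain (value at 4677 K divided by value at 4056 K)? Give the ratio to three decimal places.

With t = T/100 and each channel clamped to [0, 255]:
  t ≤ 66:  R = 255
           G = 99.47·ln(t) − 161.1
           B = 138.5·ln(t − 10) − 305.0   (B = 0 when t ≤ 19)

At 4056 K (t = 40.56):
  B = 138.5·ln(40.56 − 10) − 305.0 = 138.5·ln 30.56 − 305.0 = 138.5·3.4197 − 305.0 = 168.627.
At 4677 K (t = 46.77):
  B = 138.5·ln(46.77 − 10) − 305.0 = 138.5·ln 36.77 − 305.0 = 138.5·3.6047 − 305.0 = 194.248.
Gain = 194.248 / 168.627 = 1.1519 → 1.152.

1.152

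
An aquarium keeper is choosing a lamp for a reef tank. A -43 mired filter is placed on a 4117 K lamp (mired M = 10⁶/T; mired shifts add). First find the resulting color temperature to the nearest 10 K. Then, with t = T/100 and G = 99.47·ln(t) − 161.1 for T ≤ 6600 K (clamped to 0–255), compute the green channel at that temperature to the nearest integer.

228

M_in = 10⁶/4117 = 242.90; M_out = 242.90 + (-43) = 199.90.
T_out = 10⁶/199.90 = 5002.6 K → 5000 K; t = 50.
G = 99.47·ln 50 − 161.1 = 99.47·3.9120 − 161.1 = 228.029.
Rounded: 228.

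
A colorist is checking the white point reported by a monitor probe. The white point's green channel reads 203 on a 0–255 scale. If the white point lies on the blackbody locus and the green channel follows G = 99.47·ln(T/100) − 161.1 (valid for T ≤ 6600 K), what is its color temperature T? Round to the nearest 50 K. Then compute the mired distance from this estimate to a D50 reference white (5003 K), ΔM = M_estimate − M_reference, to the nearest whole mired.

ln t = (203 + 161.1) / 99.47 = 3.6604.
t = e^3.6604 = 38.877.
T = 100·t = 3888 K → 3900 K to the nearest 50 K.
M_estimate = 10⁶/3900 = 256.41; M_reference = 10⁶/5003 = 199.88.
ΔM = 256.41 − 199.88 = 56.53 → +57 mireds.

+57 mireds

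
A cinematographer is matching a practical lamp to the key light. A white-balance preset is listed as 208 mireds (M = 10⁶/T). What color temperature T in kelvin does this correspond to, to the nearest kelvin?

4808 K

T = 10⁶ / 208 = 4807.69 K → 4808 K.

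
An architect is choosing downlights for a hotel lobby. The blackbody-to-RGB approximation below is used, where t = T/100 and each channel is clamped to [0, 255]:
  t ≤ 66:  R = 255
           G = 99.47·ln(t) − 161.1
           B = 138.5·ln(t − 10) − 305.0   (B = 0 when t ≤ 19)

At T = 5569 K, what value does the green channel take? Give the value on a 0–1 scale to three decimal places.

0.936

t = 5569/100 = 55.69; the t ≤ 66 branch applies.
G = 99.47·ln 55.69 − 161.1 = 99.47·4.0198 − 161.1 = 238.750.
On a 0–1 scale: 238.750/255 = 0.9363 → 0.936.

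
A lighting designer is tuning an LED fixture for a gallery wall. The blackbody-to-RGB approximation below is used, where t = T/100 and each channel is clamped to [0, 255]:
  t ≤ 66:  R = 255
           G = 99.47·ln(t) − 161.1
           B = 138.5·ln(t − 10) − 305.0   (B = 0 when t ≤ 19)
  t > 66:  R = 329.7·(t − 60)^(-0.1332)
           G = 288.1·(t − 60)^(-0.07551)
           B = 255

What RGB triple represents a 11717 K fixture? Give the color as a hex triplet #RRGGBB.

t = 11717/100 = 117.17; the t > 66 branch applies.
R = 329.7·(117.17 − 60)^(-0.1332) = 329.7·57.17^(-0.1332) = 329.7·0.58337 = 192.338.
G = 288.1·(117.17 − 60)^(-0.07551) = 288.1·57.17^(-0.07551) = 288.1·0.73674 = 212.256.
B = 255 by definition for t > 66.
Rounded: (192, 212, 255).
In hex: #C0D4FF.

#C0D4FF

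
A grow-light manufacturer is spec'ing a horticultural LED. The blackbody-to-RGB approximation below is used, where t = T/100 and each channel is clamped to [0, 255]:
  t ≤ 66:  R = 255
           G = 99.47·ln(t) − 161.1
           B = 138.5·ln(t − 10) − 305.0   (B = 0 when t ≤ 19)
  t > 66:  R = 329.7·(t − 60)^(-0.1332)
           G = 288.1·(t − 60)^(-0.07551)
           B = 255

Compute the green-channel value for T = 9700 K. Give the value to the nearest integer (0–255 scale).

219

t = 9700/100 = 97; the t > 66 branch applies.
G = 288.1·(97 − 60)^(-0.07551) = 288.1·37^(-0.07551) = 288.1·0.76135 = 219.345.
Rounded: 219.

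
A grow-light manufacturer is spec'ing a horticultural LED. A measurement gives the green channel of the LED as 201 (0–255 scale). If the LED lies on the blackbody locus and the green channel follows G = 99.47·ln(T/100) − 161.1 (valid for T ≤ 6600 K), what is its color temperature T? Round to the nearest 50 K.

3800 K

ln t = (201 + 161.1) / 99.47 = 3.6403.
t = e^3.6403 = 38.103.
T = 100·t = 3810 K → 3800 K to the nearest 50 K.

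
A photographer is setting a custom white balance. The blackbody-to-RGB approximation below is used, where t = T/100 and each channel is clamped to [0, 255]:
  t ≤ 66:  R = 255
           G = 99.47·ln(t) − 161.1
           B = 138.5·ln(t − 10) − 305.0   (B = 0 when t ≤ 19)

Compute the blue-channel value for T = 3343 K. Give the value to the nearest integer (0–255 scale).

t = 3343/100 = 33.43; the t ≤ 66 branch applies.
B = 138.5·ln(33.43 − 10) − 305.0 = 138.5·ln 23.43 − 305.0 = 138.5·3.1540 − 305.0 = 131.831.
Rounded: 132.

132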